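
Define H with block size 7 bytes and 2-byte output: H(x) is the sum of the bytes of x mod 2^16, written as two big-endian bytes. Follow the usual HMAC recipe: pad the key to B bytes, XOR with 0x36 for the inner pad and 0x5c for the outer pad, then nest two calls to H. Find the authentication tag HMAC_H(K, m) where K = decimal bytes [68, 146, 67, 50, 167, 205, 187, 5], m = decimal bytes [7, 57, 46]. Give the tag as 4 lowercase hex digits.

0349

Key decimal bytes [68, 146, 67, 50, 167, 205, 187, 5] = 44 92 43 32 a7 cd bb 05 is 8 bytes > B = 7, so hash it first: H(key) = 03 7f, then zero-pad to 7 bytes: K' = 03 7f 00 00 00 00 00.
K' ⊕ ipad = 35 49 36 36 36 36 36.  K' ⊕ opad = 5f 23 5c 5c 5c 5c 5c.
Inner input = (K'⊕ipad) ∥ m = 35 49 36 36 36 36 36 ∥ 07 39 2e.
Inner hash: sum = 53+73+54+54+54+54+54+7+57+46 = 506 → 01 fa.
Outer input = (K'⊕opad) ∥ inner = 5f 23 5c 5c 5c 5c 5c ∥ 01 fa.
Outer hash (tag): sum = 95+35+92+92+92+92+92+1+250 = 841 → 03 49.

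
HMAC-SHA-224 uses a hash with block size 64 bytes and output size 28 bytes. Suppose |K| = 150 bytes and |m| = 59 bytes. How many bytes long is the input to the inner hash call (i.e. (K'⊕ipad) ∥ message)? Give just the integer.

Key is 150 > 64 bytes, so it is hashed to 28 bytes then zero-padded to 64: |K'| = 64.
Inner input = (K'⊕ipad) ∥ m → 64 + 59 = 123 bytes.

123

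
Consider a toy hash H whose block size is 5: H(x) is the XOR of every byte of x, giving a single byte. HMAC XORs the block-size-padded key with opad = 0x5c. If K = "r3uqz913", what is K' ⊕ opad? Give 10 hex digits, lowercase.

Key "r3uqz913" = 72 33 75 71 7a 39 31 33 is 8 bytes > B = 5, so hash it first: H(key) = 04, then zero-pad to 5 bytes: K' = 04 00 00 00 00.
XOR each byte with 0x5c: 04⊕5c=58, 00⊕5c=5c, 00⊕5c=5c, 00⊕5c=5c, 00⊕5c=5c.

585c5c5c5c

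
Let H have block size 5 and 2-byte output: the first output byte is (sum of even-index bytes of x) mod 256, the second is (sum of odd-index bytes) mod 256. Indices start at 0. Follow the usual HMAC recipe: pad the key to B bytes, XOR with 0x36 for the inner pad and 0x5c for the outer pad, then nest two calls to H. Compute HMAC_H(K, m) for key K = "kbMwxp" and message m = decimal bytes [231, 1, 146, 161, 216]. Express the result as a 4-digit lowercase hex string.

2a85

Key "kbMwxp" = 6b 62 4d 77 78 70 is 6 bytes > B = 5, so hash it first: H(key) = 30 49, then zero-pad to 5 bytes: K' = 30 49 00 00 00.
K' ⊕ ipad = 06 7f 36 36 36.  K' ⊕ opad = 6c 15 5c 5c 5c.
Inner input = (K'⊕ipad) ∥ m = 06 7f 36 36 36 ∥ e7 01 92 a1 d8.
Inner hash: even-index sum = 276 mod 256 = 20; odd-index sum = 774 mod 256 = 6 → 14 06.
Outer input = (K'⊕opad) ∥ inner = 6c 15 5c 5c 5c ∥ 14 06.
Outer hash (tag): even-index sum = 298 mod 256 = 42; odd-index sum = 133 mod 256 = 133 → 2a 85.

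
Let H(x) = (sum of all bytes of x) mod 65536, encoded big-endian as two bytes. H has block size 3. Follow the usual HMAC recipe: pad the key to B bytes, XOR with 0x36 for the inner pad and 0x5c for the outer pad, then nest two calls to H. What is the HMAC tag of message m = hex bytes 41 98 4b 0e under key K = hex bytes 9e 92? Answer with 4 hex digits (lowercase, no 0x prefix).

Key hex bytes 9e 92 is 2 bytes ≤ B = 3; zero-pad to 3 bytes: K' = 9e 92 00.
K' ⊕ ipad = a8 a4 36.  K' ⊕ opad = c2 ce 5c.
Inner input = (K'⊕ipad) ∥ m = a8 a4 36 ∥ 41 98 4b 0e.
Inner hash: sum = 168+164+54+65+152+75+14 = 692 → 02 b4.
Outer input = (K'⊕opad) ∥ inner = c2 ce 5c ∥ 02 b4.
Outer hash (tag): sum = 194+206+92+2+180 = 674 → 02 a2.

02a2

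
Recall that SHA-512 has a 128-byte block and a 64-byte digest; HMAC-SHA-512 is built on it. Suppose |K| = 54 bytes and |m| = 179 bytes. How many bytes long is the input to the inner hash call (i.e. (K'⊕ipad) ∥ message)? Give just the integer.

307

Key is 54 ≤ 128 bytes, zero-padded: |K'| = 128.
Inner input = (K'⊕ipad) ∥ m → 128 + 179 = 307 bytes.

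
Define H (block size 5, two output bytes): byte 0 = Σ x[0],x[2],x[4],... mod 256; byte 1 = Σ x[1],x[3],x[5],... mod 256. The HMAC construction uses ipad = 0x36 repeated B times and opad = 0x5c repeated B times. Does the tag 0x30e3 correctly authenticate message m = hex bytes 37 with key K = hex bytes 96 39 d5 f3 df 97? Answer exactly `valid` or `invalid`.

valid

Key hex bytes 96 39 d5 f3 df 97 is 6 bytes > B = 5, so hash it first: H(key) = 4a c3, then zero-pad to 5 bytes: K' = 4a c3 00 00 00.
K' ⊕ ipad = 7c f5 36 36 36; K' ⊕ opad = 16 9f 5c 5c 5c.
Inner hash: even-index sum = 232 mod 256 = 232; odd-index sum = 354 mod 256 = 98 → e8 62.
Outer hash (recomputed tag): even-index sum = 304 mod 256 = 48; odd-index sum = 483 mod 256 = 227 → 30 e3.
Recomputed tag = 30e3; claimed = 30e3 → match.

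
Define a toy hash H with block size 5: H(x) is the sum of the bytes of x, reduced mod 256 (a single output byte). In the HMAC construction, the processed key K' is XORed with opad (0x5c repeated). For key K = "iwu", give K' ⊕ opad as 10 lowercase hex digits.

352b295c5c

Key "iwu" = 69 77 75 is 3 bytes ≤ B = 5; zero-pad to 5 bytes: K' = 69 77 75 00 00.
XOR each byte with 0x5c: 69⊕5c=35, 77⊕5c=2b, 75⊕5c=29, 00⊕5c=5c, 00⊕5c=5c.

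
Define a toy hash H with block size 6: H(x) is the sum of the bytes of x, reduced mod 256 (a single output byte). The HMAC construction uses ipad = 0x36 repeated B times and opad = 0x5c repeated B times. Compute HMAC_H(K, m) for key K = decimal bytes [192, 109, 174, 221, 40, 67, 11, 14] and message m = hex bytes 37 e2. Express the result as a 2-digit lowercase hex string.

Key decimal bytes [192, 109, 174, 221, 40, 67, 11, 14] = c0 6d ae dd 28 43 0b 0e is 8 bytes > B = 6, so hash it first: H(key) = 3c, then zero-pad to 6 bytes: K' = 3c 00 00 00 00 00.
K' ⊕ ipad = 0a 36 36 36 36 36.  K' ⊕ opad = 60 5c 5c 5c 5c 5c.
Inner input = (K'⊕ipad) ∥ m = 0a 36 36 36 36 36 ∥ 37 e2.
Inner hash: sum = 10+54+54+54+54+54+55+226 = 561; mod 256 = 49 → 31.
Outer input = (K'⊕opad) ∥ inner = 60 5c 5c 5c 5c 5c ∥ 31.
Outer hash (tag): sum = 96+92+92+92+92+92+49 = 605; mod 256 = 93 → 5d.

5d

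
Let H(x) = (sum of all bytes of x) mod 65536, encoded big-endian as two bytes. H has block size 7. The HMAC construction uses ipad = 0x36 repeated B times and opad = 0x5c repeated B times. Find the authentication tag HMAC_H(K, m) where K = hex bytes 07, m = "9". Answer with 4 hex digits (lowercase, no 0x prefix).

Key hex bytes 07 is 1 byte ≤ B = 7; zero-pad to 7 bytes: K' = 07 00 00 00 00 00 00.
K' ⊕ ipad = 31 36 36 36 36 36 36.  K' ⊕ opad = 5b 5c 5c 5c 5c 5c 5c.
Inner input = (K'⊕ipad) ∥ m = 31 36 36 36 36 36 36 ∥ 39.
Inner hash: sum = 49+54+54+54+54+54+54+57 = 430 → 01 ae.
Outer input = (K'⊕opad) ∥ inner = 5b 5c 5c 5c 5c 5c 5c ∥ 01 ae.
Outer hash (tag): sum = 91+92+92+92+92+92+92+1+174 = 818 → 03 32.

0332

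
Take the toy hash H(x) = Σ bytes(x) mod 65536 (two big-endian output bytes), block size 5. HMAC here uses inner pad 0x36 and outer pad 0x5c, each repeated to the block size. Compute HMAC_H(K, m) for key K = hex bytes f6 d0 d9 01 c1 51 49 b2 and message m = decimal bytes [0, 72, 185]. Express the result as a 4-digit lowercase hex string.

Key hex bytes f6 d0 d9 01 c1 51 49 b2 is 8 bytes > B = 5, so hash it first: H(key) = 04 ad, then zero-pad to 5 bytes: K' = 04 ad 00 00 00.
K' ⊕ ipad = 32 9b 36 36 36.  K' ⊕ opad = 58 f1 5c 5c 5c.
Inner input = (K'⊕ipad) ∥ m = 32 9b 36 36 36 ∥ 00 48 b9.
Inner hash: sum = 50+155+54+54+54+0+72+185 = 624 → 02 70.
Outer input = (K'⊕opad) ∥ inner = 58 f1 5c 5c 5c ∥ 02 70.
Outer hash (tag): sum = 88+241+92+92+92+2+112 = 719 → 02 cf.

02cf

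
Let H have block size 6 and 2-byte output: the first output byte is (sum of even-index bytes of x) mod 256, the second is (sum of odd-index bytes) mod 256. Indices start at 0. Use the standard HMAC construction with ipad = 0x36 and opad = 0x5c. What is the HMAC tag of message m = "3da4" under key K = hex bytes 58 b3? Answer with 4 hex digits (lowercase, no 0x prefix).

Key hex bytes 58 b3 is 2 bytes ≤ B = 6; zero-pad to 6 bytes: K' = 58 b3 00 00 00 00.
K' ⊕ ipad = 6e 85 36 36 36 36.  K' ⊕ opad = 04 ef 5c 5c 5c 5c.
Inner input = (K'⊕ipad) ∥ m = 6e 85 36 36 36 36 ∥ 33 64 61 34.
Inner hash: even-index sum = 366 mod 256 = 110; odd-index sum = 393 mod 256 = 137 → 6e 89.
Outer input = (K'⊕opad) ∥ inner = 04 ef 5c 5c 5c 5c ∥ 6e 89.
Outer hash (tag): even-index sum = 298 mod 256 = 42; odd-index sum = 560 mod 256 = 48 → 2a 30.

2a30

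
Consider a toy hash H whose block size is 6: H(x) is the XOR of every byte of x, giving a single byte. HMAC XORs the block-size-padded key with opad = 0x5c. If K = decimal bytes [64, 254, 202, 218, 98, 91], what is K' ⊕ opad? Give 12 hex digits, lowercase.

1ca296863e07

Key decimal bytes [64, 254, 202, 218, 98, 91] = 40 fe ca da 62 5b is exactly B = 6 bytes: K' = 40 fe ca da 62 5b.
XOR each byte with 0x5c: 40⊕5c=1c, fe⊕5c=a2, ca⊕5c=96, da⊕5c=86, 62⊕5c=3e, 5b⊕5c=07.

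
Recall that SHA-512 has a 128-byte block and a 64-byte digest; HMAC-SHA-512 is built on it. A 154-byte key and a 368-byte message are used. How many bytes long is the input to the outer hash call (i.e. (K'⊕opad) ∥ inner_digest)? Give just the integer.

192

Key is 154 > 128 bytes, so it is hashed to 64 bytes then zero-padded to 128: |K'| = 128.
Outer input = (K'⊕opad) ∥ H(inner) → 128 + 64 = 192 bytes.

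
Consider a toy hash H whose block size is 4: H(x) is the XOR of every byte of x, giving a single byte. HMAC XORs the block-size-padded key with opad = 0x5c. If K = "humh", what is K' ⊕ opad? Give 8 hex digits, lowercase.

Key "humh" = 68 75 6d 68 is exactly B = 4 bytes: K' = 68 75 6d 68.
XOR each byte with 0x5c: 68⊕5c=34, 75⊕5c=29, 6d⊕5c=31, 68⊕5c=34.

34293134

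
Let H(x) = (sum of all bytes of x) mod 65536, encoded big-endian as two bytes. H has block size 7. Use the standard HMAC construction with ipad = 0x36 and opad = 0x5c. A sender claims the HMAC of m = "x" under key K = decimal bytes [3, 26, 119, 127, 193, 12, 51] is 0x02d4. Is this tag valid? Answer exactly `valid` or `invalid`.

Key decimal bytes [3, 26, 119, 127, 193, 12, 51] = 03 1a 77 7f c1 0c 33 is exactly B = 7 bytes: K' = 03 1a 77 7f c1 0c 33.
K' ⊕ ipad = 35 2c 41 49 f7 3a 05; K' ⊕ opad = 5f 46 2b 23 9d 50 6f.
Inner hash: sum = 53+44+65+73+247+58+5+120 = 665 → 02 99.
Outer hash (recomputed tag): sum = 95+70+43+35+157+80+111+2+153 = 746 → 02 ea.
Recomputed tag = 02ea; claimed = 02d4 → mismatch.

invalid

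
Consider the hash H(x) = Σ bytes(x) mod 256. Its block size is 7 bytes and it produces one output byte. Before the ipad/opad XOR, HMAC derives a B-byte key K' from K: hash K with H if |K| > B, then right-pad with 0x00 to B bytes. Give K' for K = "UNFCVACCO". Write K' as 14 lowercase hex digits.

|K| = 9 > B = 7, so first hash the key.
H(K): sum = 85+78+70+67+86+65+67+67+79 = 664; mod 256 = 152 → 98.
Zero-pad H(K) = 98 to 7 bytes: K' = 98 00 00 00 00 00 00.

98000000000000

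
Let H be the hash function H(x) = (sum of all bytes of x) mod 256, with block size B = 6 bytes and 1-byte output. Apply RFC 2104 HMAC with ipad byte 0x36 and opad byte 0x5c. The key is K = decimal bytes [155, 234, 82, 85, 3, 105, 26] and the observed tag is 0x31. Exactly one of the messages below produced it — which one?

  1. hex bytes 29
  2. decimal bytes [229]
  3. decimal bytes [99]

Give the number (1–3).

2

Key decimal bytes [155, 234, 82, 85, 3, 105, 26] = 9b ea 52 55 03 69 1a is 7 bytes > B = 6, so hash it first: H(key) = b2, then zero-pad to 6 bytes: K' = b2 00 00 00 00 00.
K' ⊕ ipad = 84 36 36 36 36 36; K' ⊕ opad = ee 5c 5c 5c 5c 5c.
m1: inner = H(84 36 36 36 36 36 29) = bb; tag = H(ee 5c 5c 5c 5c 5c bb) = 75
m2: inner = H(84 36 36 36 36 36 e5) = 77; tag = H(ee 5c 5c 5c 5c 5c 77) = 31 ← matches
m3: inner = H(84 36 36 36 36 36 63) = f5; tag = H(ee 5c 5c 5c 5c 5c f5) = af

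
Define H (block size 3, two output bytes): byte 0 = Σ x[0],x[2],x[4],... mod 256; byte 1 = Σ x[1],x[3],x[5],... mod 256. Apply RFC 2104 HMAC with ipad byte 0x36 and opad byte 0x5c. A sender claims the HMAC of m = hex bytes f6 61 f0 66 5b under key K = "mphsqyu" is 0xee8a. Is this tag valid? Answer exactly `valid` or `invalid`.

valid

Key "mphsqyu" = 6d 70 68 73 71 79 75 is 7 bytes > B = 3, so hash it first: H(key) = bb 5c, then zero-pad to 3 bytes: K' = bb 5c 00.
K' ⊕ ipad = 8d 6a 36; K' ⊕ opad = e7 00 5c.
Inner hash: even-index sum = 394 mod 256 = 138; odd-index sum = 683 mod 256 = 171 → 8a ab.
Outer hash (recomputed tag): even-index sum = 494 mod 256 = 238; odd-index sum = 138 mod 256 = 138 → ee 8a.
Recomputed tag = ee8a; claimed = ee8a → match.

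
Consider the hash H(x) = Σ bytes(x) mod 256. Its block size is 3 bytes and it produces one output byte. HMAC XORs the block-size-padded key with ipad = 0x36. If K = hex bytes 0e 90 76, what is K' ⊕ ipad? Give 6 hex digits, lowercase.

Key hex bytes 0e 90 76 is exactly B = 3 bytes: K' = 0e 90 76.
XOR each byte with 0x36: 0e⊕36=38, 90⊕36=a6, 76⊕36=40.

38a640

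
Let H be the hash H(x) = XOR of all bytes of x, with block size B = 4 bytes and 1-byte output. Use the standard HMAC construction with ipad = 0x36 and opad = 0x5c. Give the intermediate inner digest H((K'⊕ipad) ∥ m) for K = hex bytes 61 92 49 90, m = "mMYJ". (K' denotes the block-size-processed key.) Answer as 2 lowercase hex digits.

19

Key hex bytes 61 92 49 90 is exactly B = 4 bytes: K' = 61 92 49 90.
K' ⊕ ipad = 57 a4 7f a6.
Inner input = 57 a4 7f a6 ∥ 6d 4d 59 4a.
Inner hash: XOR 57⊕a4⊕7f⊕a6⊕6d⊕4d⊕59⊕4a = 19.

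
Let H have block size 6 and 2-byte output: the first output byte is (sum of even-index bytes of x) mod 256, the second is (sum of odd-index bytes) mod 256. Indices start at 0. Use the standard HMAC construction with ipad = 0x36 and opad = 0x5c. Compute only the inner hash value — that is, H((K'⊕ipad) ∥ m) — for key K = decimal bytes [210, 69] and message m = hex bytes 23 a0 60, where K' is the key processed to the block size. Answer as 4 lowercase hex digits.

Key decimal bytes [210, 69] = d2 45 is 2 bytes ≤ B = 6; zero-pad to 6 bytes: K' = d2 45 00 00 00 00.
K' ⊕ ipad = e4 73 36 36 36 36.
Inner input = e4 73 36 36 36 36 ∥ 23 a0 60.
Inner hash: even-index sum = 467 mod 256 = 211; odd-index sum = 383 mod 256 = 127 → d3 7f.

d37f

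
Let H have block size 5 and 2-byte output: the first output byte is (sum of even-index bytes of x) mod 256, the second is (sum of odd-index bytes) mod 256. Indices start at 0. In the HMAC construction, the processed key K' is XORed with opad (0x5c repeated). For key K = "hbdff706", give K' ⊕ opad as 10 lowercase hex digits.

Key "hbdff706" = 68 62 64 66 66 37 30 36 is 8 bytes > B = 5, so hash it first: H(key) = 62 35, then zero-pad to 5 bytes: K' = 62 35 00 00 00.
XOR each byte with 0x5c: 62⊕5c=3e, 35⊕5c=69, 00⊕5c=5c, 00⊕5c=5c, 00⊕5c=5c.

3e695c5c5c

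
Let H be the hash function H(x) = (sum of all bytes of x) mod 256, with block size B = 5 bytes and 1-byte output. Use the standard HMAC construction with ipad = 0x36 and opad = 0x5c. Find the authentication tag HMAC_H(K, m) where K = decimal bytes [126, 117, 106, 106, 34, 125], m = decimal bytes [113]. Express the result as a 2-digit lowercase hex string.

Key decimal bytes [126, 117, 106, 106, 34, 125] = 7e 75 6a 6a 22 7d is 6 bytes > B = 5, so hash it first: H(key) = 66, then zero-pad to 5 bytes: K' = 66 00 00 00 00.
K' ⊕ ipad = 50 36 36 36 36.  K' ⊕ opad = 3a 5c 5c 5c 5c.
Inner input = (K'⊕ipad) ∥ m = 50 36 36 36 36 ∥ 71.
Inner hash: sum = 80+54+54+54+54+113 = 409; mod 256 = 153 → 99.
Outer input = (K'⊕opad) ∥ inner = 3a 5c 5c 5c 5c ∥ 99.
Outer hash (tag): sum = 58+92+92+92+92+153 = 579; mod 256 = 67 → 43.

43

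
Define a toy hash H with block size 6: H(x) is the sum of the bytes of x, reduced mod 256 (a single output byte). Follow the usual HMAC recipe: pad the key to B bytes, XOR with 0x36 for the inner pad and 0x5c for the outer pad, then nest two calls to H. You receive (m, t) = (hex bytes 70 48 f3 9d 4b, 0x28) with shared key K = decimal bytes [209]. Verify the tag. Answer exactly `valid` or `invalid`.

Key decimal bytes [209] = d1 is 1 byte ≤ B = 6; zero-pad to 6 bytes: K' = d1 00 00 00 00 00.
K' ⊕ ipad = e7 36 36 36 36 36; K' ⊕ opad = 8d 5c 5c 5c 5c 5c.
Inner hash: sum = 231+54+54+54+54+54+112+72+243+157+75 = 1160; mod 256 = 136 → 88.
Outer hash (recomputed tag): sum = 141+92+92+92+92+92+136 = 737; mod 256 = 225 → e1.
Recomputed tag = e1; claimed = 28 → mismatch.

invalid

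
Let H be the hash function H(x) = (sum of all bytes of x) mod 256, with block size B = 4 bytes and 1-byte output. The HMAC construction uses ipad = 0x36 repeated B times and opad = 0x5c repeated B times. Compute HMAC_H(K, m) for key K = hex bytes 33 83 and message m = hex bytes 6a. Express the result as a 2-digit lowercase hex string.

96

Key hex bytes 33 83 is 2 bytes ≤ B = 4; zero-pad to 4 bytes: K' = 33 83 00 00.
K' ⊕ ipad = 05 b5 36 36.  K' ⊕ opad = 6f df 5c 5c.
Inner input = (K'⊕ipad) ∥ m = 05 b5 36 36 ∥ 6a.
Inner hash: sum = 5+181+54+54+106 = 400; mod 256 = 144 → 90.
Outer input = (K'⊕opad) ∥ inner = 6f df 5c 5c ∥ 90.
Outer hash (tag): sum = 111+223+92+92+144 = 662; mod 256 = 150 → 96.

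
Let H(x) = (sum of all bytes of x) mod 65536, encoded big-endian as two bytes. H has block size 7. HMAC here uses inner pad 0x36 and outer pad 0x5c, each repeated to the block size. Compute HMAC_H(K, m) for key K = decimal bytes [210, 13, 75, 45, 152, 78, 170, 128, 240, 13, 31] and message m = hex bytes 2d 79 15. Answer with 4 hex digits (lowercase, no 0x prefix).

03b5

Key decimal bytes [210, 13, 75, 45, 152, 78, 170, 128, 240, 13, 31] = d2 0d 4b 2d 98 4e aa 80 f0 0d 1f is 11 bytes > B = 7, so hash it first: H(key) = 04 83, then zero-pad to 7 bytes: K' = 04 83 00 00 00 00 00.
K' ⊕ ipad = 32 b5 36 36 36 36 36.  K' ⊕ opad = 58 df 5c 5c 5c 5c 5c.
Inner input = (K'⊕ipad) ∥ m = 32 b5 36 36 36 36 36 ∥ 2d 79 15.
Inner hash: sum = 50+181+54+54+54+54+54+45+121+21 = 688 → 02 b0.
Outer input = (K'⊕opad) ∥ inner = 58 df 5c 5c 5c 5c 5c ∥ 02 b0.
Outer hash (tag): sum = 88+223+92+92+92+92+92+2+176 = 949 → 03 b5.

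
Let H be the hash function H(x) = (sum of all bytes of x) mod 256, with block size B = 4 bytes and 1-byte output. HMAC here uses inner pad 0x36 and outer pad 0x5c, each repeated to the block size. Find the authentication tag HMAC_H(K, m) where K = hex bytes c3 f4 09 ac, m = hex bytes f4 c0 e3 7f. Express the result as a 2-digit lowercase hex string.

Key hex bytes c3 f4 09 ac is exactly B = 4 bytes: K' = c3 f4 09 ac.
K' ⊕ ipad = f5 c2 3f 9a.  K' ⊕ opad = 9f a8 55 f0.
Inner input = (K'⊕ipad) ∥ m = f5 c2 3f 9a ∥ f4 c0 e3 7f.
Inner hash: sum = 245+194+63+154+244+192+227+127 = 1446; mod 256 = 166 → a6.
Outer input = (K'⊕opad) ∥ inner = 9f a8 55 f0 ∥ a6.
Outer hash (tag): sum = 159+168+85+240+166 = 818; mod 256 = 50 → 32.

32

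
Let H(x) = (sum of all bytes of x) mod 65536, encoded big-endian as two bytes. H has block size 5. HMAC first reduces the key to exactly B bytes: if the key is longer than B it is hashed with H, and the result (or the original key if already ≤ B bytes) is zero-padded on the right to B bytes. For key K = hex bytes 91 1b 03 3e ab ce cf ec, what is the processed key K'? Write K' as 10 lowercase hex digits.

|K| = 8 > B = 5, so first hash the key.
H(K): sum = 145+27+3+62+171+206+207+236 = 1057 → 04 21.
Zero-pad H(K) = 04 21 to 5 bytes: K' = 04 21 00 00 00.

0421000000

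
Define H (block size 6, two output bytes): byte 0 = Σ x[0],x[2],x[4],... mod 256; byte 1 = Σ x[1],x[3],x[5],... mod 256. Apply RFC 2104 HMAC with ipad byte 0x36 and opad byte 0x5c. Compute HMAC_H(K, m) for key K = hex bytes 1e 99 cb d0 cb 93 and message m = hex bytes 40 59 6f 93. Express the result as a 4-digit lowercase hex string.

Key hex bytes 1e 99 cb d0 cb 93 is exactly B = 6 bytes: K' = 1e 99 cb d0 cb 93.
K' ⊕ ipad = 28 af fd e6 fd a5.  K' ⊕ opad = 42 c5 97 8c 97 cf.
Inner input = (K'⊕ipad) ∥ m = 28 af fd e6 fd a5 ∥ 40 59 6f 93.
Inner hash: even-index sum = 721 mod 256 = 209; odd-index sum = 806 mod 256 = 38 → d1 26.
Outer input = (K'⊕opad) ∥ inner = 42 c5 97 8c 97 cf ∥ d1 26.
Outer hash (tag): even-index sum = 577 mod 256 = 65; odd-index sum = 582 mod 256 = 70 → 41 46.

4146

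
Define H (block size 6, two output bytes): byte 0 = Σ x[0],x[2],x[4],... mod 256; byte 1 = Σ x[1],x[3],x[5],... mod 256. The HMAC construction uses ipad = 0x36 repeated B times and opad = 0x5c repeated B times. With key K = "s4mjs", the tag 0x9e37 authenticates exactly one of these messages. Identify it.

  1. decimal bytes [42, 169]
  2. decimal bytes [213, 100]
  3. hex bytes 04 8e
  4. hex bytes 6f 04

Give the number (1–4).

Key "s4mjs" = 73 34 6d 6a 73 is 5 bytes ≤ B = 6; zero-pad to 6 bytes: K' = 73 34 6d 6a 73 00.
K' ⊕ ipad = 45 02 5b 5c 45 36; K' ⊕ opad = 2f 68 31 36 2f 5c.
m1: inner = H(45 02 5b 5c 45 36 2a a9) = 0f 3d; tag = H(2f 68 31 36 2f 5c 0f 3d) = 9e37 ← matches
m2: inner = H(45 02 5b 5c 45 36 d5 64) = ba f8; tag = H(2f 68 31 36 2f 5c ba f8) = 49f2
m3: inner = H(45 02 5b 5c 45 36 04 8e) = e9 22; tag = H(2f 68 31 36 2f 5c e9 22) = 781c
m4: inner = H(45 02 5b 5c 45 36 6f 04) = 54 98; tag = H(2f 68 31 36 2f 5c 54 98) = e392

1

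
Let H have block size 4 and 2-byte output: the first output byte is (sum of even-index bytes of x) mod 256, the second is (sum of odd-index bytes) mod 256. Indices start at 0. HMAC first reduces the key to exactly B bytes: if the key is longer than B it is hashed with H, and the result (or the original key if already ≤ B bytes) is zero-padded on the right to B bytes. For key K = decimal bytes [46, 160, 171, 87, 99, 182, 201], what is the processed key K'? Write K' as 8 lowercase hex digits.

|K| = 7 > B = 4, so first hash the key.
H(K): even-index sum = 517 mod 256 = 5; odd-index sum = 429 mod 256 = 173 → 05 ad.
Zero-pad H(K) = 05 ad to 4 bytes: K' = 05 ad 00 00.

05ad0000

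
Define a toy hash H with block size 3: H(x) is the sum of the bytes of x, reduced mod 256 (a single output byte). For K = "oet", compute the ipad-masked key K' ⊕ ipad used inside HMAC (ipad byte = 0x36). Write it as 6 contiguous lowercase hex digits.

Key "oet" = 6f 65 74 is exactly B = 3 bytes: K' = 6f 65 74.
XOR each byte with 0x36: 6f⊕36=59, 65⊕36=53, 74⊕36=42.

595342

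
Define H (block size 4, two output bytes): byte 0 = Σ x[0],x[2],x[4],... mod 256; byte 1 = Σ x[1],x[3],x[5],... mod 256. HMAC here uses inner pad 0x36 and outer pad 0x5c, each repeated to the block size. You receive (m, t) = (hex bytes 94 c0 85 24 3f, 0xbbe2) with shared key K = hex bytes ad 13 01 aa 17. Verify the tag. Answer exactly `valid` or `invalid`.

Key hex bytes ad 13 01 aa 17 is 5 bytes > B = 4, so hash it first: H(key) = c5 bd, then zero-pad to 4 bytes: K' = c5 bd 00 00.
K' ⊕ ipad = f3 8b 36 36; K' ⊕ opad = 99 e1 5c 5c.
Inner hash: even-index sum = 641 mod 256 = 129; odd-index sum = 421 mod 256 = 165 → 81 a5.
Outer hash (recomputed tag): even-index sum = 374 mod 256 = 118; odd-index sum = 482 mod 256 = 226 → 76 e2.
Recomputed tag = 76e2; claimed = bbe2 → mismatch.

invalid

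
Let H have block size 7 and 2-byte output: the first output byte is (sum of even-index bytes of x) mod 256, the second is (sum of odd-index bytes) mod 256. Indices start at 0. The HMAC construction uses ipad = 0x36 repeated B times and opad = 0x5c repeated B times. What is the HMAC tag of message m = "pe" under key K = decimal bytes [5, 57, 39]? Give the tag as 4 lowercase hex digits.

7732

Key decimal bytes [5, 57, 39] = 05 39 27 is 3 bytes ≤ B = 7; zero-pad to 7 bytes: K' = 05 39 27 00 00 00 00.
K' ⊕ ipad = 33 0f 11 36 36 36 36.  K' ⊕ opad = 59 65 7b 5c 5c 5c 5c.
Inner input = (K'⊕ipad) ∥ m = 33 0f 11 36 36 36 36 ∥ 70 65.
Inner hash: even-index sum = 277 mod 256 = 21; odd-index sum = 235 mod 256 = 235 → 15 eb.
Outer input = (K'⊕opad) ∥ inner = 59 65 7b 5c 5c 5c 5c ∥ 15 eb.
Outer hash (tag): even-index sum = 631 mod 256 = 119; odd-index sum = 306 mod 256 = 50 → 77 32.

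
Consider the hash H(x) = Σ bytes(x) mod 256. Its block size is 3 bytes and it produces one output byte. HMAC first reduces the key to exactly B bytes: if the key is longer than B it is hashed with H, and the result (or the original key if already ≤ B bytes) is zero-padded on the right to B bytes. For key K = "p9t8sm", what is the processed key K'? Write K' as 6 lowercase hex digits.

350000

|K| = 6 > B = 3, so first hash the key.
H(K): sum = 112+57+116+56+115+109 = 565; mod 256 = 53 → 35.
Zero-pad H(K) = 35 to 3 bytes: K' = 35 00 00.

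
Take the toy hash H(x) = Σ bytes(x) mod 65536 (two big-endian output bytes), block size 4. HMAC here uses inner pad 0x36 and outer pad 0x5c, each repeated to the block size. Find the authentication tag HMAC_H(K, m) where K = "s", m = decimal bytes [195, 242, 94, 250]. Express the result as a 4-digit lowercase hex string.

Key "s" = 73 is 1 byte ≤ B = 4; zero-pad to 4 bytes: K' = 73 00 00 00.
K' ⊕ ipad = 45 36 36 36.  K' ⊕ opad = 2f 5c 5c 5c.
Inner input = (K'⊕ipad) ∥ m = 45 36 36 36 ∥ c3 f2 5e fa.
Inner hash: sum = 69+54+54+54+195+242+94+250 = 1012 → 03 f4.
Outer input = (K'⊕opad) ∥ inner = 2f 5c 5c 5c ∥ 03 f4.
Outer hash (tag): sum = 47+92+92+92+3+244 = 570 → 02 3a.

023a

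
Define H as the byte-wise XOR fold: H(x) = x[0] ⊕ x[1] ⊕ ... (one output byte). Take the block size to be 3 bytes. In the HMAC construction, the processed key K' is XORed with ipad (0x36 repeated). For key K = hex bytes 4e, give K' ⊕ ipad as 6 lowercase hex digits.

783636

Key hex bytes 4e is 1 byte ≤ B = 3; zero-pad to 3 bytes: K' = 4e 00 00.
XOR each byte with 0x36: 4e⊕36=78, 00⊕36=36, 00⊕36=36.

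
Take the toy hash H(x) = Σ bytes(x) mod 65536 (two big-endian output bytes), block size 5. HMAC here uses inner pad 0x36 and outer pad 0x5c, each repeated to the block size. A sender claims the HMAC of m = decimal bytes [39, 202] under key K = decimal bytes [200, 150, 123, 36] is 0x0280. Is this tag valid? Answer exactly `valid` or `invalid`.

Key decimal bytes [200, 150, 123, 36] = c8 96 7b 24 is 4 bytes ≤ B = 5; zero-pad to 5 bytes: K' = c8 96 7b 24 00.
K' ⊕ ipad = fe a0 4d 12 36; K' ⊕ opad = 94 ca 27 78 5c.
Inner hash: sum = 254+160+77+18+54+39+202 = 804 → 03 24.
Outer hash (recomputed tag): sum = 148+202+39+120+92+3+36 = 640 → 02 80.
Recomputed tag = 0280; claimed = 0280 → match.

valid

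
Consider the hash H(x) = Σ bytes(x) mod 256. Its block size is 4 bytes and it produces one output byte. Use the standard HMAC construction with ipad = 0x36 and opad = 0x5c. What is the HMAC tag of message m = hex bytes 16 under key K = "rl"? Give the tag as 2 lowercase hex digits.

36

Key "rl" = 72 6c is 2 bytes ≤ B = 4; zero-pad to 4 bytes: K' = 72 6c 00 00.
K' ⊕ ipad = 44 5a 36 36.  K' ⊕ opad = 2e 30 5c 5c.
Inner input = (K'⊕ipad) ∥ m = 44 5a 36 36 ∥ 16.
Inner hash: sum = 68+90+54+54+22 = 288; mod 256 = 32 → 20.
Outer input = (K'⊕opad) ∥ inner = 2e 30 5c 5c ∥ 20.
Outer hash (tag): sum = 46+48+92+92+32 = 310; mod 256 = 54 → 36.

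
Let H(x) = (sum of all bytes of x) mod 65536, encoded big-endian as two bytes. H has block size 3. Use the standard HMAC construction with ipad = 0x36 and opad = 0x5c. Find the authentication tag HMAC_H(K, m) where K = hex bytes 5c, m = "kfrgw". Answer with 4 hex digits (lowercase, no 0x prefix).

Key hex bytes 5c is 1 byte ≤ B = 3; zero-pad to 3 bytes: K' = 5c 00 00.
K' ⊕ ipad = 6a 36 36.  K' ⊕ opad = 00 5c 5c.
Inner input = (K'⊕ipad) ∥ m = 6a 36 36 ∥ 6b 66 72 67 77.
Inner hash: sum = 106+54+54+107+102+114+103+119 = 759 → 02 f7.
Outer input = (K'⊕opad) ∥ inner = 00 5c 5c ∥ 02 f7.
Outer hash (tag): sum = 0+92+92+2+247 = 433 → 01 b1.

01b1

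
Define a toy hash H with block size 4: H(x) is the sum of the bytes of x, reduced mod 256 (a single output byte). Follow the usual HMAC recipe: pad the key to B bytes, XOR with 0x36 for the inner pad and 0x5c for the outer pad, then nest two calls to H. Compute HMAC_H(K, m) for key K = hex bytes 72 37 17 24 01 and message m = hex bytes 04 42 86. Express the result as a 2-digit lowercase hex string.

Key hex bytes 72 37 17 24 01 is 5 bytes > B = 4, so hash it first: H(key) = e5, then zero-pad to 4 bytes: K' = e5 00 00 00.
K' ⊕ ipad = d3 36 36 36.  K' ⊕ opad = b9 5c 5c 5c.
Inner input = (K'⊕ipad) ∥ m = d3 36 36 36 ∥ 04 42 86.
Inner hash: sum = 211+54+54+54+4+66+134 = 577; mod 256 = 65 → 41.
Outer input = (K'⊕opad) ∥ inner = b9 5c 5c 5c ∥ 41.
Outer hash (tag): sum = 185+92+92+92+65 = 526; mod 256 = 14 → 0e.

0e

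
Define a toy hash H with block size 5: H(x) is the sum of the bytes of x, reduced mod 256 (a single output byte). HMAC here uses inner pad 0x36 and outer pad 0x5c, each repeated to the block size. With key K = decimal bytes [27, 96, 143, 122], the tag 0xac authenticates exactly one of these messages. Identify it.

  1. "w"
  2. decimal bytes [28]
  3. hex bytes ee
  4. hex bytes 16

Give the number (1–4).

Key decimal bytes [27, 96, 143, 122] = 1b 60 8f 7a is 4 bytes ≤ B = 5; zero-pad to 5 bytes: K' = 1b 60 8f 7a 00.
K' ⊕ ipad = 2d 56 b9 4c 36; K' ⊕ opad = 47 3c d3 26 5c.
m1: inner = H(2d 56 b9 4c 36 77) = 35; tag = H(47 3c d3 26 5c 35) = 0d
m2: inner = H(2d 56 b9 4c 36 1c) = da; tag = H(47 3c d3 26 5c da) = b2
m3: inner = H(2d 56 b9 4c 36 ee) = ac; tag = H(47 3c d3 26 5c ac) = 84
m4: inner = H(2d 56 b9 4c 36 16) = d4; tag = H(47 3c d3 26 5c d4) = ac ← matches

4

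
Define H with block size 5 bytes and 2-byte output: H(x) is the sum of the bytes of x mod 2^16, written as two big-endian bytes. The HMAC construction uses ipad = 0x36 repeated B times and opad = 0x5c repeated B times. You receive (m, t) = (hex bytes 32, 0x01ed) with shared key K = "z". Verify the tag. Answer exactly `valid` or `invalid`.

Key "z" = 7a is 1 byte ≤ B = 5; zero-pad to 5 bytes: K' = 7a 00 00 00 00.
K' ⊕ ipad = 4c 36 36 36 36; K' ⊕ opad = 26 5c 5c 5c 5c.
Inner hash: sum = 76+54+54+54+54+50 = 342 → 01 56.
Outer hash (recomputed tag): sum = 38+92+92+92+92+1+86 = 493 → 01 ed.
Recomputed tag = 01ed; claimed = 01ed → match.

valid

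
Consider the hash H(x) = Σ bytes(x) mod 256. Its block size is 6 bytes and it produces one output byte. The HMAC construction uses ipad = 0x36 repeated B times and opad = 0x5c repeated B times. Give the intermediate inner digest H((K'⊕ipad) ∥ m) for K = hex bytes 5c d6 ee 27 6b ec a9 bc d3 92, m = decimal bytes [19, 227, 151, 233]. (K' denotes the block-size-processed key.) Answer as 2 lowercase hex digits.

e2

Key hex bytes 5c d6 ee 27 6b ec a9 bc d3 92 is 10 bytes > B = 6, so hash it first: H(key) = 68, then zero-pad to 6 bytes: K' = 68 00 00 00 00 00.
K' ⊕ ipad = 5e 36 36 36 36 36.
Inner input = 5e 36 36 36 36 36 ∥ 13 e3 97 e9.
Inner hash: sum = 94+54+54+54+54+54+19+227+151+233 = 994; mod 256 = 226 → e2.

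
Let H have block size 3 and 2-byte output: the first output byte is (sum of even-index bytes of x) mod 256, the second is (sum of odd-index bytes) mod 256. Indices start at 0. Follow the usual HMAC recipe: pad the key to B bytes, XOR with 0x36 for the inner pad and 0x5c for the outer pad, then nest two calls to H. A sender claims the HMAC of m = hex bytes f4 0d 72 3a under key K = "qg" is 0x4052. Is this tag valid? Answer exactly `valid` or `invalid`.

Key "qg" = 71 67 is 2 bytes ≤ B = 3; zero-pad to 3 bytes: K' = 71 67 00.
K' ⊕ ipad = 47 51 36; K' ⊕ opad = 2d 3b 5c.
Inner hash: even-index sum = 196 mod 256 = 196; odd-index sum = 439 mod 256 = 183 → c4 b7.
Outer hash (recomputed tag): even-index sum = 320 mod 256 = 64; odd-index sum = 255 mod 256 = 255 → 40 ff.
Recomputed tag = 40ff; claimed = 4052 → mismatch.

invalid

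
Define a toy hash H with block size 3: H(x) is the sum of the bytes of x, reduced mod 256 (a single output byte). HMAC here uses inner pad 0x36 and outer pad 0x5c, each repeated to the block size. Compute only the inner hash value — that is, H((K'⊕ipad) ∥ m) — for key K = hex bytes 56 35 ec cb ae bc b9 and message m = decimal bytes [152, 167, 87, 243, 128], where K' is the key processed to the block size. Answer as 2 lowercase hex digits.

c8

Key hex bytes 56 35 ec cb ae bc b9 is 7 bytes > B = 3, so hash it first: H(key) = 65, then zero-pad to 3 bytes: K' = 65 00 00.
K' ⊕ ipad = 53 36 36.
Inner input = 53 36 36 ∥ 98 a7 57 f3 80.
Inner hash: sum = 83+54+54+152+167+87+243+128 = 968; mod 256 = 200 → c8.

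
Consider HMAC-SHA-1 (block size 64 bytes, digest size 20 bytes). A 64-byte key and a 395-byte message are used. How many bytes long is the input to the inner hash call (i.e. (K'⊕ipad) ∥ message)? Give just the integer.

Key is 64 ≤ 64 bytes, zero-padded: |K'| = 64.
Inner input = (K'⊕ipad) ∥ m → 64 + 395 = 459 bytes.

459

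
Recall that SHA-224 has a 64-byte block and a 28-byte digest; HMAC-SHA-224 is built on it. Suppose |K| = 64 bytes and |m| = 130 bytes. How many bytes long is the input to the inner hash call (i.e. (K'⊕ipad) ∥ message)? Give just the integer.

194

Key is 64 ≤ 64 bytes, zero-padded: |K'| = 64.
Inner input = (K'⊕ipad) ∥ m → 64 + 130 = 194 bytes.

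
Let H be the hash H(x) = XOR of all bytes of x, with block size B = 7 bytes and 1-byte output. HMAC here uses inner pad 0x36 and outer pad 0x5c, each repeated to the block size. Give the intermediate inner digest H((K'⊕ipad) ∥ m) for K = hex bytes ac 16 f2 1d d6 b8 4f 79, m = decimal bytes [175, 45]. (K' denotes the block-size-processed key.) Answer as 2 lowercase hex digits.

Key hex bytes ac 16 f2 1d d6 b8 4f 79 is 8 bytes > B = 7, so hash it first: H(key) = 0d, then zero-pad to 7 bytes: K' = 0d 00 00 00 00 00 00.
K' ⊕ ipad = 3b 36 36 36 36 36 36.
Inner input = 3b 36 36 36 36 36 36 ∥ af 2d.
Inner hash: XOR 3b⊕36⊕36⊕36⊕36⊕36⊕36⊕af⊕2d = b9.

b9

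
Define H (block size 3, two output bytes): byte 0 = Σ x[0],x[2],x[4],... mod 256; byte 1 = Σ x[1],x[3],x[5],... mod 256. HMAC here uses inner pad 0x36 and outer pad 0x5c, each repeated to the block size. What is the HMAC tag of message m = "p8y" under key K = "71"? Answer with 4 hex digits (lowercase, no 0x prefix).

Key "71" = 37 31 is 2 bytes ≤ B = 3; zero-pad to 3 bytes: K' = 37 31 00.
K' ⊕ ipad = 01 07 36.  K' ⊕ opad = 6b 6d 5c.
Inner input = (K'⊕ipad) ∥ m = 01 07 36 ∥ 70 38 79.
Inner hash: even-index sum = 111 mod 256 = 111; odd-index sum = 240 mod 256 = 240 → 6f f0.
Outer input = (K'⊕opad) ∥ inner = 6b 6d 5c ∥ 6f f0.
Outer hash (tag): even-index sum = 439 mod 256 = 183; odd-index sum = 220 mod 256 = 220 → b7 dc.

b7dc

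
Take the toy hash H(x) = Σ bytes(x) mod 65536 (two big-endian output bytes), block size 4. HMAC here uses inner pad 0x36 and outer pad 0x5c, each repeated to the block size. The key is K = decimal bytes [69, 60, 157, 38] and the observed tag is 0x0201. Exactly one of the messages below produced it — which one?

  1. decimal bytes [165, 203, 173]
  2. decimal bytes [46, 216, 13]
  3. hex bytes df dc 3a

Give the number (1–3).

2

Key decimal bytes [69, 60, 157, 38] = 45 3c 9d 26 is exactly B = 4 bytes: K' = 45 3c 9d 26.
K' ⊕ ipad = 73 0a ab 10; K' ⊕ opad = 19 60 c1 7a.
m1: inner = H(73 0a ab 10 a5 cb ad) = 03 55; tag = H(19 60 c1 7a 03 55) = 020c
m2: inner = H(73 0a ab 10 2e d8 0d) = 02 4b; tag = H(19 60 c1 7a 02 4b) = 0201 ← matches
m3: inner = H(73 0a ab 10 df dc 3a) = 03 2d; tag = H(19 60 c1 7a 03 2d) = 01e4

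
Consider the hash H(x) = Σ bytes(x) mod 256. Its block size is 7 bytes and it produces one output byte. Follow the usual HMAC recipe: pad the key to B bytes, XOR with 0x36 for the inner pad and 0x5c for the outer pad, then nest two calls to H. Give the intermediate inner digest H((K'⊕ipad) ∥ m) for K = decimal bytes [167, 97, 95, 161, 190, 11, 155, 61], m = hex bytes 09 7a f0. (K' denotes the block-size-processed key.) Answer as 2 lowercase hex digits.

56

Key decimal bytes [167, 97, 95, 161, 190, 11, 155, 61] = a7 61 5f a1 be 0b 9b 3d is 8 bytes > B = 7, so hash it first: H(key) = a9, then zero-pad to 7 bytes: K' = a9 00 00 00 00 00 00.
K' ⊕ ipad = 9f 36 36 36 36 36 36.
Inner input = 9f 36 36 36 36 36 36 ∥ 09 7a f0.
Inner hash: sum = 159+54+54+54+54+54+54+9+122+240 = 854; mod 256 = 86 → 56.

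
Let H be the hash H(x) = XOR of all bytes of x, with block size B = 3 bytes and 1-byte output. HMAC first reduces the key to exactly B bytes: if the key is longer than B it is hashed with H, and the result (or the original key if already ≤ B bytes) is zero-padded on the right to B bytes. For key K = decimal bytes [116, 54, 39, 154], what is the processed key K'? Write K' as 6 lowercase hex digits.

ff0000

|K| = 4 > B = 3, so first hash the key.
H(K): XOR 74⊕36⊕27⊕9a = ff.
Zero-pad H(K) = ff to 3 bytes: K' = ff 00 00.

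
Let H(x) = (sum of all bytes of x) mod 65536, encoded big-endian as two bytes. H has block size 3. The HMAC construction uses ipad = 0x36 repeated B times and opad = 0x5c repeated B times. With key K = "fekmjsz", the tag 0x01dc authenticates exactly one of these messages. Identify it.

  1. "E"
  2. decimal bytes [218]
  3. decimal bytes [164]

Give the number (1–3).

Key "fekmjsz" = 66 65 6b 6d 6a 73 7a is 7 bytes > B = 3, so hash it first: H(key) = 02 fa, then zero-pad to 3 bytes: K' = 02 fa 00.
K' ⊕ ipad = 34 cc 36; K' ⊕ opad = 5e a6 5c.
m1: inner = H(34 cc 36 45) = 01 7b; tag = H(5e a6 5c 01 7b) = 01dc ← matches
m2: inner = H(34 cc 36 da) = 02 10; tag = H(5e a6 5c 02 10) = 0172
m3: inner = H(34 cc 36 a4) = 01 da; tag = H(5e a6 5c 01 da) = 023b

1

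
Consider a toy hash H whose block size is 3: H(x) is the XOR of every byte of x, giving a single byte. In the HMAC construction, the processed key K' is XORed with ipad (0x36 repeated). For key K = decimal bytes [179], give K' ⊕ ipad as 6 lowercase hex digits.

Key decimal bytes [179] = b3 is 1 byte ≤ B = 3; zero-pad to 3 bytes: K' = b3 00 00.
XOR each byte with 0x36: b3⊕36=85, 00⊕36=36, 00⊕36=36.

853636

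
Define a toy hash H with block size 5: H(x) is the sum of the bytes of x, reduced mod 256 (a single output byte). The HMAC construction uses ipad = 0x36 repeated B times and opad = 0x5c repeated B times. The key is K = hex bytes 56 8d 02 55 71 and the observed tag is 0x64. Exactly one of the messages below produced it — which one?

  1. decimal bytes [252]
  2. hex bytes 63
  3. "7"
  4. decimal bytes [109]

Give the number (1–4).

1

Key hex bytes 56 8d 02 55 71 is exactly B = 5 bytes: K' = 56 8d 02 55 71.
K' ⊕ ipad = 60 bb 34 63 47; K' ⊕ opad = 0a d1 5e 09 2d.
m1: inner = H(60 bb 34 63 47 fc) = f5; tag = H(0a d1 5e 09 2d f5) = 64 ← matches
m2: inner = H(60 bb 34 63 47 63) = 5c; tag = H(0a d1 5e 09 2d 5c) = cb
m3: inner = H(60 bb 34 63 47 37) = 30; tag = H(0a d1 5e 09 2d 30) = 9f
m4: inner = H(60 bb 34 63 47 6d) = 66; tag = H(0a d1 5e 09 2d 66) = d5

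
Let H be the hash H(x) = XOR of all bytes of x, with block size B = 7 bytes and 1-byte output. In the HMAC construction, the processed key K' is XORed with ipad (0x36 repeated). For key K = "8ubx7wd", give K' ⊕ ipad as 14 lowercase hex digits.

0e43544e014152

Key "8ubx7wd" = 38 75 62 78 37 77 64 is exactly B = 7 bytes: K' = 38 75 62 78 37 77 64.
XOR each byte with 0x36: 38⊕36=0e, 75⊕36=43, 62⊕36=54, 78⊕36=4e, 37⊕36=01, 77⊕36=41, 64⊕36=52.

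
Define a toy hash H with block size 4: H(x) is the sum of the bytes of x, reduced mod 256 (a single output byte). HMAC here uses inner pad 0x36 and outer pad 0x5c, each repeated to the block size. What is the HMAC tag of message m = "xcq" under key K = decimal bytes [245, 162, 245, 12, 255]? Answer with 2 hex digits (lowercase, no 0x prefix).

Key decimal bytes [245, 162, 245, 12, 255] = f5 a2 f5 0c ff is 5 bytes > B = 4, so hash it first: H(key) = 97, then zero-pad to 4 bytes: K' = 97 00 00 00.
K' ⊕ ipad = a1 36 36 36.  K' ⊕ opad = cb 5c 5c 5c.
Inner input = (K'⊕ipad) ∥ m = a1 36 36 36 ∥ 78 63 71.
Inner hash: sum = 161+54+54+54+120+99+113 = 655; mod 256 = 143 → 8f.
Outer input = (K'⊕opad) ∥ inner = cb 5c 5c 5c ∥ 8f.
Outer hash (tag): sum = 203+92+92+92+143 = 622; mod 256 = 110 → 6e.

6e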